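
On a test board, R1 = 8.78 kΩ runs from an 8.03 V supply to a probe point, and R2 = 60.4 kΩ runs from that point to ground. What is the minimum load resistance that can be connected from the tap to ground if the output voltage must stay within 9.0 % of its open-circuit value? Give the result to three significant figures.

Output resistance R_th = R1‖R2 = (8.78 × 60.4)/69.18 = 7.666 kΩ.
The fractional drop is R_th/(R_th + R_L); requiring this ≤ 0.0900 gives R_L ≥ R_th(1/0.0900 − 1) = 7.666 × 10.11 = 77.5 kΩ.

R_L(min) ≈ 77.5 kΩ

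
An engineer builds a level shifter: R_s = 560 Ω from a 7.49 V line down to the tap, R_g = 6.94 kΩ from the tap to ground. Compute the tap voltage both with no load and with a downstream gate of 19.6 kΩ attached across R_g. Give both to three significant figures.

Open-circuit: V = 7.49 × 6940/(560 + 6940) = 6.93 V.
With the load, R_g becomes R_g‖R_L = 5125 Ω, so V = 7.49 × 5125/5685 = 6.75 V.

Unloaded: 6.93 V; loaded: 6.75 V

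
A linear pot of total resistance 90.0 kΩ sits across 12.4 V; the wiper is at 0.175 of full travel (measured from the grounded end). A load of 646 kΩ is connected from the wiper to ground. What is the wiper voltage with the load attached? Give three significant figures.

V ≈ 2.13 V

The wiper splits the pot into (1−α)R = 74.25 kΩ above and αR = 15.75 kΩ below.
Lower section ‖ load = 15.38 kΩ.
V_wiper = 12.4 × 15.38/(74.25 + 15.38) = 2.13 V.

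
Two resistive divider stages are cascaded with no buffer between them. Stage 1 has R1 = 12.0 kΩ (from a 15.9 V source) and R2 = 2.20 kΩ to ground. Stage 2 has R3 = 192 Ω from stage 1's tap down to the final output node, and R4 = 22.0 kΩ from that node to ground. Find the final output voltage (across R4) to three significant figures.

V_out ≈ 2.25 V

Stage 2 presents R3+R4 = 22190 Ω as a load on stage 1's tap.
Stage 1's lower leg becomes R2‖(R3+R4) = 2002 Ω, so V_mid = 15.9 × 2002/14000 = 2.273 V.
Stage 2 is itself unloaded: V_out = V_mid × R4/(R3+R4) = 2.273 × 22000/22190 = 2.25 V.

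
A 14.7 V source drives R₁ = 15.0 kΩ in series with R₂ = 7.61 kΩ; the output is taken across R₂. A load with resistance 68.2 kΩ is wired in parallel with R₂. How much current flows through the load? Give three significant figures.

I_L ≈ 0.0675 mA

R₂‖R_L = 6.846 kΩ; V_out = 14.7 × 6.846/21.85 = 4.607 V.
I_L = V_out / R_L = 4.607 / 68.2 kΩ = 0.0675 mA.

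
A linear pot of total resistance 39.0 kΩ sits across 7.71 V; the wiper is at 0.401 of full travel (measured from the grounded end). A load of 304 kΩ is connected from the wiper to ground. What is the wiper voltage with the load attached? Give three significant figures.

V ≈ 3.00 V

The wiper splits the pot into (1−α)R = 23.36 kΩ above and αR = 15.64 kΩ below.
Lower section ‖ load = 14.87 kΩ.
V_wiper = 7.71 × 14.87/(23.36 + 14.87) = 3.00 V.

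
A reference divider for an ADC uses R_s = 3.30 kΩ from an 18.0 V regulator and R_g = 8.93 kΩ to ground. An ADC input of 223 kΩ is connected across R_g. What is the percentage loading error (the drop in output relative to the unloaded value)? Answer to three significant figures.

The divider's output (Thévenin) resistance is R_s‖R_g = 2.410 kΩ.
Fractional drop under load = R_th/(R_th + R_L) = 2.410 / (2.410 + 223) = 0.01069.
So the output falls by 1.07 %.

1.07 %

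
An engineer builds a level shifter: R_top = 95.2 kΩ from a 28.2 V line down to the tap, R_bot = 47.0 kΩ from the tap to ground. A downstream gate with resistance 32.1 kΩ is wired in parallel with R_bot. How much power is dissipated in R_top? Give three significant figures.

Total resistance from the source is R_top + (R_bot‖R_L) = 114.3 kΩ, so I = 28.2/114.3 kΩ = 0.2468 mA.
P = I²·R_top = (0.2468 mA)² × 95.2 kΩ = 5.80 mW.

P ≈ 5.80 mW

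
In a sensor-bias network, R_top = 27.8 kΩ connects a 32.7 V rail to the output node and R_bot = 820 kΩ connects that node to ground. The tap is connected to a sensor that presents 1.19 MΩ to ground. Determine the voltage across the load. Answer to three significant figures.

The load sits in parallel with R_bot: R_bot‖R_L = (820 × 1190) / (820 + 1190) = 485.5 kΩ.
V_out = 32.7 × 485.5 / (27.8 + 485.5) = 32.7 × 485.5/513.3 = 30.9 V.

V_out ≈ 30.9 V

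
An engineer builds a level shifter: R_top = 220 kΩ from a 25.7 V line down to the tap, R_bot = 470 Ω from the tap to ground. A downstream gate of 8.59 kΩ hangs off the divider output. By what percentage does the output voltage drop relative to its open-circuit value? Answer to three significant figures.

5.18 %

The divider's output (Thévenin) resistance is R_top‖R_bot = 469.0 Ω.
Fractional drop under load = R_th/(R_th + R_L) = 469.0 / (469.0 + 8590) = 0.05177.
So the output falls by 5.18 %.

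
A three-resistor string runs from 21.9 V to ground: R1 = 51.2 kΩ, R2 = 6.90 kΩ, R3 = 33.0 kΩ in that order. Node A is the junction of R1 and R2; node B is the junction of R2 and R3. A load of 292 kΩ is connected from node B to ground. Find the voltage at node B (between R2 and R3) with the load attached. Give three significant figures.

V ≈ 7.40 V

At node B, R3 is in parallel with the load: R3‖R_L = 29.65 kΩ.
Below node A the resistance is R2 + (R3‖R_L) = 36.55 kΩ, so V_A = 21.9 × 36.55/87.75 = 9.122 V.
Then V_B = V_A × (R3‖R_L)/(R2 + R3‖R_L) = 9.122 × 29.65/36.55 = 7.40 V.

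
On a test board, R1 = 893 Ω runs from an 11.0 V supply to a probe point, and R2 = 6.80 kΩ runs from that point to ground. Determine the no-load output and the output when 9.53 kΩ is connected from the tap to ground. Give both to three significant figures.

Open-circuit: V = 11.0 × 6800/(893 + 6800) = 9.72 V.
With the load, R2 becomes R2‖R_L = 3968 Ω, so V = 11.0 × 3968/4861 = 8.98 V.

Unloaded: 9.72 V; loaded: 8.98 V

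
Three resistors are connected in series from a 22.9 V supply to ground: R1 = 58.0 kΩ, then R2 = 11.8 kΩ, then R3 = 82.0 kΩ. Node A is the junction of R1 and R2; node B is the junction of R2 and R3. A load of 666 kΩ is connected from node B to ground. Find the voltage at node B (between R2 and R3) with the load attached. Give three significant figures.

V ≈ 11.7 V

At node B, R3 is in parallel with the load: R3‖R_L = 73.01 kΩ.
Below node A the resistance is R2 + (R3‖R_L) = 84.81 kΩ, so V_A = 22.9 × 84.81/142.8 = 13.60 V.
Then V_B = V_A × (R3‖R_L)/(R2 + R3‖R_L) = 13.60 × 73.01/84.81 = 11.7 V.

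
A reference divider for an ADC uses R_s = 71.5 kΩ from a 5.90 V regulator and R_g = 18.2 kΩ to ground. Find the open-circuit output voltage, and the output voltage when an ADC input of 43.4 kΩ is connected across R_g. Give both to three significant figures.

Unloaded: 1.20 V; loaded: 0.897 V

Open-circuit: V = 5.90 × 18.2/(71.5 + 18.2) = 1.20 V.
With the load, R_g becomes R_g‖R_L = 12.82 kΩ, so V = 5.90 × 12.82/84.32 = 0.897 V.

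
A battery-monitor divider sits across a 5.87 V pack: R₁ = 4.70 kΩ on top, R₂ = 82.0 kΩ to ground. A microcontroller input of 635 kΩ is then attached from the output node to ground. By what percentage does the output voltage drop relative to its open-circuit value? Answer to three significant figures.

0.695 %

The divider's output (Thévenin) resistance is R₁‖R₂ = 4.445 kΩ.
Fractional drop under load = R_th/(R_th + R_L) = 4.445 / (4.445 + 635) = 0.006952.
So the output falls by 0.695 %.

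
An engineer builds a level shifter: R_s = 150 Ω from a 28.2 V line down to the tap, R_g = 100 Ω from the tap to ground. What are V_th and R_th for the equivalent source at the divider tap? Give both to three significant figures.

V_th is the open-circuit tap voltage: 28.2 × 100/(150 + 100) = 11.3 V.
With the supply zeroed, R_s and R_g appear in parallel from the tap: R_th = R_s‖R_g = (150 × 100)/250.0 = 60.0 Ω.

V_th = 11.3 V, R_th = 60.0 Ω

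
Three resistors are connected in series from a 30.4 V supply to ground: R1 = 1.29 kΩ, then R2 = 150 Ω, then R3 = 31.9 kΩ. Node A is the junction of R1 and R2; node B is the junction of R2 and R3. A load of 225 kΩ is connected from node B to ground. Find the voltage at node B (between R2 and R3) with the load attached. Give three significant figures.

V ≈ 28.9 V

At node B, R3 is in parallel with the load: R3‖R_L = 27940 Ω.
Below node A the resistance is R2 + (R3‖R_L) = 28090 Ω, so V_A = 30.4 × 28090/29380 = 29.07 V.
Then V_B = V_A × (R3‖R_L)/(R2 + R3‖R_L) = 29.07 × 27940/28090 = 28.9 V.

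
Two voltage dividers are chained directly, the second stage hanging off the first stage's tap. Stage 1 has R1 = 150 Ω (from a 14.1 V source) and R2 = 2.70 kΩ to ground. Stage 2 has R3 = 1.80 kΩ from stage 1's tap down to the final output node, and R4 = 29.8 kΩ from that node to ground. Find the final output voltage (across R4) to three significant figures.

Stage 2 presents R3+R4 = 31600 Ω as a load on stage 1's tap.
Stage 1's lower leg becomes R2‖(R3+R4) = 2487 Ω, so V_mid = 14.1 × 2487/2637 = 13.30 V.
Stage 2 is itself unloaded: V_out = V_mid × R4/(R3+R4) = 13.30 × 29800/31600 = 12.5 V.

V_out ≈ 12.5 V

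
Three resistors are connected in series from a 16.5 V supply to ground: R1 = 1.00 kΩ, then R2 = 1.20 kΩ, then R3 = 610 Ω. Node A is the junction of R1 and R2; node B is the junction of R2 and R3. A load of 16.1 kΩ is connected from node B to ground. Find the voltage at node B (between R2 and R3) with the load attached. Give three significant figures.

At node B, R3 is in parallel with the load: R3‖R_L = 587.7 Ω.
Below node A the resistance is R2 + (R3‖R_L) = 1788 Ω, so V_A = 16.5 × 1788/2788 = 10.58 V.
Then V_B = V_A × (R3‖R_L)/(R2 + R3‖R_L) = 10.58 × 587.7/1788 = 3.48 V.

V ≈ 3.48 V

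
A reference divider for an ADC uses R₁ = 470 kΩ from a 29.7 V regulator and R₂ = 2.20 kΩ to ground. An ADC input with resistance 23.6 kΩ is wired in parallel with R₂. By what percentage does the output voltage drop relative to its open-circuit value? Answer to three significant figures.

Unloaded V = 29.7 × 2.20/472.2 = 0.13837 V.
Loaded: R₂‖R_L = 2.012 kΩ, giving V = 29.7 × 2.012/472.0 = 0.12662 V.
Drop = (0.13837 − 0.12662) / 0.13837 = 8.49 %.

8.49 %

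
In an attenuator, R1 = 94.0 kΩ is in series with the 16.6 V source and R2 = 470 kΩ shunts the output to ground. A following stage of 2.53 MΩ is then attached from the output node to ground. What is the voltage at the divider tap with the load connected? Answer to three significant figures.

The load sits in parallel with R2: R2‖R_L = (470 × 2530) / (470 + 2530) = 396.4 kΩ.
V_out = 16.6 × 396.4 / (94.0 + 396.4) = 16.6 × 396.4/490.4 = 13.4 V.

V_out ≈ 13.4 V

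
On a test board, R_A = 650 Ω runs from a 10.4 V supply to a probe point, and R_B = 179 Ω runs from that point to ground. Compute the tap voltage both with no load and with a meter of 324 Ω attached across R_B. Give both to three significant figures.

Open-circuit: V = 10.4 × 179/(650 + 179) = 2.25 V.
With the load, R_B becomes R_B‖R_L = 115.3 Ω, so V = 10.4 × 115.3/765.3 = 1.57 V.

Unloaded: 2.25 V; loaded: 1.57 V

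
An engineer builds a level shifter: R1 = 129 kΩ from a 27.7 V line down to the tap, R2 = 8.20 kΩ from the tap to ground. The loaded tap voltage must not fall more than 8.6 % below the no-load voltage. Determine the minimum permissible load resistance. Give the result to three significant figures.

R_L(min) ≈ 81.9 kΩ

Output resistance R_th = R1‖R2 = (129 × 8.20)/137.2 = 7.710 kΩ.
The fractional drop is R_th/(R_th + R_L); requiring this ≤ 0.0860 gives R_L ≥ R_th(1/0.0860 − 1) = 7.710 × 10.63 = 81.9 kΩ.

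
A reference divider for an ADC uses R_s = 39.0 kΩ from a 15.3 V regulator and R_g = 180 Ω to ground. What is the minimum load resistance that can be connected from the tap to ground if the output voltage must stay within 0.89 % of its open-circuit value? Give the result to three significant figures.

R_L(min) ≈ 20.0 kΩ

Output resistance R_th = R_s‖R_g = (39000 × 180)/39180 = 179.2 Ω.
The fractional drop is R_th/(R_th + R_L); requiring this ≤ 0.00890 gives R_L ≥ R_th(1/0.00890 − 1) = 179.2 × 111.4 = 20.0 kΩ.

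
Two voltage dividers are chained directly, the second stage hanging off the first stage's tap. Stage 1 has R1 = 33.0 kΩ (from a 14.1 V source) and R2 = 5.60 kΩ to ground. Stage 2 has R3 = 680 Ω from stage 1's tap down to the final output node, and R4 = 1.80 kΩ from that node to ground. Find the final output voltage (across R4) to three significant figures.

V_out ≈ 0.507 V

Stage 2 presents R3+R4 = 2480 Ω as a load on stage 1's tap.
Stage 1's lower leg becomes R2‖(R3+R4) = 1719 Ω, so V_mid = 14.1 × 1719/34720 = 0.6980 V.
Stage 2 is itself unloaded: V_out = V_mid × R4/(R3+R4) = 0.6980 × 1800/2480 = 0.507 V.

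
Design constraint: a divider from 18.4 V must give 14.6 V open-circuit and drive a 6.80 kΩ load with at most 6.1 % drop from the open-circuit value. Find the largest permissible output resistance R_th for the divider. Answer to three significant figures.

Loading drop = R_th/(R_th + R_L) ≤ 0.0610, so R_th ≤ R_L · ε/(1−ε) = 6.80 kΩ × 0.0610/0.9390 = 442 Ω.
(Any R1, R2 with R2/(R1+R2) = 0.793 and R1‖R2 ≤ 442 Ω will meet the spec.)

R_th ≤ 442 Ω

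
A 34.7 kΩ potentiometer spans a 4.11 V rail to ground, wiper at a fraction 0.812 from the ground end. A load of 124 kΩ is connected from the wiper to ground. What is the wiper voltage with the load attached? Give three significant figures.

V ≈ 3.20 V

The wiper splits the pot into (1−α)R = 6.524 kΩ above and αR = 28.18 kΩ below.
Lower section ‖ load = 22.96 kΩ.
V_wiper = 4.11 × 22.96/(6.524 + 22.96) = 3.20 V.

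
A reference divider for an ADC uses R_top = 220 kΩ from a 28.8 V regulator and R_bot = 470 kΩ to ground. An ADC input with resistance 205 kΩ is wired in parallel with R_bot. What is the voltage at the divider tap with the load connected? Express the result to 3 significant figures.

The load sits in parallel with R_bot: R_bot‖R_L = (470 × 205) / (470 + 205) = 142.7 kΩ.
V_out = 28.8 × 142.7 / (220 + 142.7) = 28.8 × 142.7/362.7 = 11.3 V.
(Unloaded it would have been 19.6 V.)

V_out ≈ 11.3 V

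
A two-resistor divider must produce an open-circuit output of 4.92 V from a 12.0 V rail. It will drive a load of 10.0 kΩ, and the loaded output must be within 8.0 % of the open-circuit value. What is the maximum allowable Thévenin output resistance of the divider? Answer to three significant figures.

R_th ≤ 870 Ω

Loading drop = R_th/(R_th + R_L) ≤ 0.0800, so R_th ≤ R_L · ε/(1−ε) = 10.0 kΩ × 0.0800/0.9200 = 870 Ω.
(Any R1, R2 with R2/(R1+R2) = 0.410 and R1‖R2 ≤ 870 Ω will meet the spec.)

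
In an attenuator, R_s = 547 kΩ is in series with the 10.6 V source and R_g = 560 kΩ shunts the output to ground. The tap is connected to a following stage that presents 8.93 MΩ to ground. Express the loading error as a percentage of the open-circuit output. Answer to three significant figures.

The divider's output (Thévenin) resistance is R_s‖R_g = 276.7 kΩ.
Fractional drop under load = R_th/(R_th + R_L) = 276.7 / (276.7 + 8930) = 0.03006.
So the output falls by 3.01 %.

3.01 %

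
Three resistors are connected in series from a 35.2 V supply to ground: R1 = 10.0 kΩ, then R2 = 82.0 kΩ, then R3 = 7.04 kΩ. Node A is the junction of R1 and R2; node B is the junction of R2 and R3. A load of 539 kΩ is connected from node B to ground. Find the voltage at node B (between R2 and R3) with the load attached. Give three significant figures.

V ≈ 2.47 V

At node B, R3 is in parallel with the load: R3‖R_L = 6.949 kΩ.
Below node A the resistance is R2 + (R3‖R_L) = 88.95 kΩ, so V_A = 35.2 × 88.95/98.95 = 31.64 V.
Then V_B = V_A × (R3‖R_L)/(R2 + R3‖R_L) = 31.64 × 6.949/88.95 = 2.47 V.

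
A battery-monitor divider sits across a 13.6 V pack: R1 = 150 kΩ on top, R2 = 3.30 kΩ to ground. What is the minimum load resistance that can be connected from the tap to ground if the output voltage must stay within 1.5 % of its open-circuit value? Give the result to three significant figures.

Output resistance R_th = R1‖R2 = (150 × 3.30)/153.3 = 3.229 kΩ.
The fractional drop is R_th/(R_th + R_L); requiring this ≤ 0.0150 gives R_L ≥ R_th(1/0.0150 − 1) = 3.229 × 65.67 = 212 kΩ.

R_L(min) ≈ 212 kΩ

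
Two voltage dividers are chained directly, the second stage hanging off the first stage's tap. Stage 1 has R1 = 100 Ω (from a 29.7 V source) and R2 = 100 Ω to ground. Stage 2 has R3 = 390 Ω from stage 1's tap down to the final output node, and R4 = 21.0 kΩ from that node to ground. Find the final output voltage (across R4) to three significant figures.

V_out ≈ 14.5 V

Stage 2 presents R3+R4 = 21390 Ω as a load on stage 1's tap.
Stage 1's lower leg becomes R2‖(R3+R4) = 99.53 Ω, so V_mid = 29.7 × 99.53/199.5 = 14.82 V.
Stage 2 is itself unloaded: V_out = V_mid × R4/(R3+R4) = 14.82 × 21000/21390 = 14.5 V.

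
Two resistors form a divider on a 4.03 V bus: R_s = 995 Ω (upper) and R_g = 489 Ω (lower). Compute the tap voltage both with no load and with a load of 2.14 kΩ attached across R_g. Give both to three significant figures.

Open-circuit: V = 4.03 × 489/(995 + 489) = 1.33 V.
With the load, R_g becomes R_g‖R_L = 398.0 Ω, so V = 4.03 × 398.0/1393 = 1.15 V.

Unloaded: 1.33 V; loaded: 1.15 V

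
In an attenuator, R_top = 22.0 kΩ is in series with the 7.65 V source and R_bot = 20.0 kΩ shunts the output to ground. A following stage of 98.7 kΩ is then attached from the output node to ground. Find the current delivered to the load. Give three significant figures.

I_L ≈ 0.0334 mA

R_bot‖R_L = 16.63 kΩ; V_out = 7.65 × 16.63/38.63 = 3.293 V.
I_L = V_out / R_L = 3.293 / 98.7 kΩ = 0.0334 mA.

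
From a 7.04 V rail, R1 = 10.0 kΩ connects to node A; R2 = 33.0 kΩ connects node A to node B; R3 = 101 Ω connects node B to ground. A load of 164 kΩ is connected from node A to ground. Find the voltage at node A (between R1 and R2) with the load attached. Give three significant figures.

V ≈ 5.16 V

Below node A the series string R2+R3 = 33100 Ω sits in parallel with the 164000 Ω load: 27540 Ω.
V_A = 7.04 × 27540/(10000 + 27540) = 5.16 V.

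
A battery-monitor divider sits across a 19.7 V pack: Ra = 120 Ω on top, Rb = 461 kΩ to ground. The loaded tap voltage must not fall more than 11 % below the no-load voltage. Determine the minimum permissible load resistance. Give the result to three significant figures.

Output resistance R_th = Ra‖Rb = (120 × 461000)/461100 = 120.0 Ω.
The fractional drop is R_th/(R_th + R_L); requiring this ≤ 0.110 gives R_L ≥ R_th(1/0.110 − 1) = 120.0 × 8.091 = 971 Ω.

R_L(min) ≈ 971 Ω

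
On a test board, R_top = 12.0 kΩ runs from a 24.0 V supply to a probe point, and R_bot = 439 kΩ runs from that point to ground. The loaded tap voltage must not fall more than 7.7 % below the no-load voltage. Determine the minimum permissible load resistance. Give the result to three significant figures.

R_L(min) ≈ 140 kΩ

Output resistance R_th = R_top‖R_bot = (12.0 × 439)/451.0 = 11.68 kΩ.
The fractional drop is R_th/(R_th + R_L); requiring this ≤ 0.0770 gives R_L ≥ R_th(1/0.0770 − 1) = 11.68 × 11.99 = 140 kΩ.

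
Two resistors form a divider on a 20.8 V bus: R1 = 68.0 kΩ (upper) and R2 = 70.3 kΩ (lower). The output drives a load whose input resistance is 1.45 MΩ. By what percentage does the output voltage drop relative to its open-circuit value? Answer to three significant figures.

2.33 %

The divider's output (Thévenin) resistance is R1‖R2 = 34.57 kΩ.
Fractional drop under load = R_th/(R_th + R_L) = 34.57 / (34.57 + 1450) = 0.02328.
So the output falls by 2.33 %.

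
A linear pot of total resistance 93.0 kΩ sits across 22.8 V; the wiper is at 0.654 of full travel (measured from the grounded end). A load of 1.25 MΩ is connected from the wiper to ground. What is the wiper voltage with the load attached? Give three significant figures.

The wiper splits the pot into (1−α)R = 32.18 kΩ above and αR = 60.82 kΩ below.
Lower section ‖ load = 58.00 kΩ.
V_wiper = 22.8 × 58.00/(32.18 + 58.00) = 14.7 V.

V ≈ 14.7 V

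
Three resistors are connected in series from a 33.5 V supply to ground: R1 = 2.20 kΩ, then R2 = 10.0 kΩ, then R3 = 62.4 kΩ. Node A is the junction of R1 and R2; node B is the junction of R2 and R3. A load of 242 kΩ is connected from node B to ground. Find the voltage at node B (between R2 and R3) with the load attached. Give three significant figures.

V ≈ 26.9 V

At node B, R3 is in parallel with the load: R3‖R_L = 49.61 kΩ.
Below node A the resistance is R2 + (R3‖R_L) = 59.61 kΩ, so V_A = 33.5 × 59.61/61.81 = 32.31 V.
Then V_B = V_A × (R3‖R_L)/(R2 + R3‖R_L) = 32.31 × 49.61/59.61 = 26.9 V.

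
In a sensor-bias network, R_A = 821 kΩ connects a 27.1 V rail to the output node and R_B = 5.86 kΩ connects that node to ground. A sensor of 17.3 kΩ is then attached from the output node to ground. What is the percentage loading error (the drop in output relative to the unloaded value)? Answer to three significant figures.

The divider's output (Thévenin) resistance is R_A‖R_B = 5.818 kΩ.
Fractional drop under load = R_th/(R_th + R_L) = 5.818 / (5.818 + 17.3) = 0.2517.
So the output falls by 25.2 %.

25.2 %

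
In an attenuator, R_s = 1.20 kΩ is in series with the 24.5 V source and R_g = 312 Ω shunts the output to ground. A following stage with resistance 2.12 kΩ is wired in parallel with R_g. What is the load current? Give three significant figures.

R_g‖R_L = 272.0 Ω; V_out = 24.5 × 272.0/1472 = 4.527 V.
I_L = V_out / R_L = 4.527 / 2.12 kΩ = 2.14 mA.

I_L ≈ 2.14 mA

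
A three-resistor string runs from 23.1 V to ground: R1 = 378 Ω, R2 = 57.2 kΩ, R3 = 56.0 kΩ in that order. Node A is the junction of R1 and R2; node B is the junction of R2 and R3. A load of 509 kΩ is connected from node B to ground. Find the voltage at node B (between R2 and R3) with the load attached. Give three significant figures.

V ≈ 10.8 V

At node B, R3 is in parallel with the load: R3‖R_L = 50450 Ω.
Below node A the resistance is R2 + (R3‖R_L) = 107600 Ω, so V_A = 23.1 × 107600/108000 = 23.02 V.
Then V_B = V_A × (R3‖R_L)/(R2 + R3‖R_L) = 23.02 × 50450/107600 = 10.8 V.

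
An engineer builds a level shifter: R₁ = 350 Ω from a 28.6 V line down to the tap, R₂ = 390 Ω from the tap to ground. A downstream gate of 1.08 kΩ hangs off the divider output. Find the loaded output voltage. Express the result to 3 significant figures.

V_out ≈ 12.9 V

The load sits in parallel with R₂: R₂‖R_L = (390 × 1080) / (390 + 1080) = 286.5 Ω.
V_out = 28.6 × 286.5 / (350 + 286.5) = 28.6 × 286.5/636.5 = 12.9 V.
(Unloaded it would have been 15.1 V.)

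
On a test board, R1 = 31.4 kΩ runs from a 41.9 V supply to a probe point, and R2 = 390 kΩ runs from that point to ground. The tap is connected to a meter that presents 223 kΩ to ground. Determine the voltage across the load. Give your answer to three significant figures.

V_out ≈ 34.3 V

The load sits in parallel with R2: R2‖R_L = (390 × 223) / (390 + 223) = 141.9 kΩ.
V_out = 41.9 × 141.9 / (31.4 + 141.9) = 41.9 × 141.9/173.3 = 34.3 V.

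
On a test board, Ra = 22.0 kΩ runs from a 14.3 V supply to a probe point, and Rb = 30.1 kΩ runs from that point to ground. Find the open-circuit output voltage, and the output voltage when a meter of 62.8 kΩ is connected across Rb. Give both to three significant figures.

Unloaded: 8.26 V; loaded: 6.87 V

Open-circuit: V = 14.3 × 30.1/(22.0 + 30.1) = 8.26 V.
With the load, Rb becomes Rb‖R_L = 20.35 kΩ, so V = 14.3 × 20.35/42.35 = 6.87 V.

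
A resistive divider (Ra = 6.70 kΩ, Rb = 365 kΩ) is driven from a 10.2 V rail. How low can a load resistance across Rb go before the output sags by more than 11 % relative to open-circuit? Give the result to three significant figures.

Output resistance R_th = Ra‖Rb = (6.70 × 365)/371.7 = 6.579 kΩ.
The fractional drop is R_th/(R_th + R_L); requiring this ≤ 0.110 gives R_L ≥ R_th(1/0.110 − 1) = 6.579 × 8.091 = 53.2 kΩ.

R_L(min) ≈ 53.2 kΩ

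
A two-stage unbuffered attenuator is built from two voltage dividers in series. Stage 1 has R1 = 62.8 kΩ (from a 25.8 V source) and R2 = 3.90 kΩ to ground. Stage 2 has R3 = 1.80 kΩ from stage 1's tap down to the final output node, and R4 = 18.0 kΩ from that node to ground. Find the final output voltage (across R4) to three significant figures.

V_out ≈ 1.16 V

Stage 2 presents R3+R4 = 19.80 kΩ as a load on stage 1's tap.
Stage 1's lower leg becomes R2‖(R3+R4) = 3.258 kΩ, so V_mid = 25.8 × 3.258/66.06 = 1.273 V.
Stage 2 is itself unloaded: V_out = V_mid × R4/(R3+R4) = 1.273 × 18.0/19.80 = 1.16 V.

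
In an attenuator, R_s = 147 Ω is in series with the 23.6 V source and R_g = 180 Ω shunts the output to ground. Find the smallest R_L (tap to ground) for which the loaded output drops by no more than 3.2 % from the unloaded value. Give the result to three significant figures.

Output resistance R_th = R_s‖R_g = (147 × 180)/327.0 = 80.92 Ω.
The fractional drop is R_th/(R_th + R_L); requiring this ≤ 0.0320 gives R_L ≥ R_th(1/0.0320 − 1) = 80.92 × 30.25 = 2.45 kΩ.

R_L(min) ≈ 2.45 kΩ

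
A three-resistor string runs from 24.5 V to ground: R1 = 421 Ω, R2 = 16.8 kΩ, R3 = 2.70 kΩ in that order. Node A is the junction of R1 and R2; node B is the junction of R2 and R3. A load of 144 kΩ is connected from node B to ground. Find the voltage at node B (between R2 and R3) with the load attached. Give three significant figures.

V ≈ 3.27 V

At node B, R3 is in parallel with the load: R3‖R_L = 2650 Ω.
Below node A the resistance is R2 + (R3‖R_L) = 19450 Ω, so V_A = 24.5 × 19450/19870 = 23.98 V.
Then V_B = V_A × (R3‖R_L)/(R2 + R3‖R_L) = 23.98 × 2650/19450 = 3.27 V.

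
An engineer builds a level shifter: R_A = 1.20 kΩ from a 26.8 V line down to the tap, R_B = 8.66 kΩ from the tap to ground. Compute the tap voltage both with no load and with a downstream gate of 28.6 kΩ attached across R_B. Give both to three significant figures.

Unloaded: 23.5 V; loaded: 22.7 V

Open-circuit: V = 26.8 × 8.66/(1.20 + 8.66) = 23.5 V.
With the load, R_B becomes R_B‖R_L = 6.647 kΩ, so V = 26.8 × 6.647/7.847 = 22.7 V.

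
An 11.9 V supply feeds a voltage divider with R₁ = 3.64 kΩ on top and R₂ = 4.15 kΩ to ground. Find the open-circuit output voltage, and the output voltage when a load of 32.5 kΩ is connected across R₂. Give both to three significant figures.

Open-circuit: V = 11.9 × 4.15/(3.64 + 4.15) = 6.34 V.
With the load, R₂ becomes R₂‖R_L = 3.680 kΩ, so V = 11.9 × 3.680/7.320 = 5.98 V.

Unloaded: 6.34 V; loaded: 5.98 V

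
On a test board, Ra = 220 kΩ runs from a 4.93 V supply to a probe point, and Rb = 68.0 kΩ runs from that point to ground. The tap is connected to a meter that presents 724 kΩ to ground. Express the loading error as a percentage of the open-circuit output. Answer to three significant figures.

The divider's output (Thévenin) resistance is Ra‖Rb = 51.94 kΩ.
Fractional drop under load = R_th/(R_th + R_L) = 51.94 / (51.94 + 724) = 0.06694.
So the output falls by 6.69 %.

6.69 %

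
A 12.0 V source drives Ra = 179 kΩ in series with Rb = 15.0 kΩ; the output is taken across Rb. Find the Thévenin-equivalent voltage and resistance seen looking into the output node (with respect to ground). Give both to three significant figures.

V_th = 0.928 V, R_th = 13.8 kΩ

V_th is the open-circuit tap voltage: 12.0 × 15.0/(179 + 15.0) = 0.928 V.
With the supply zeroed, Ra and Rb appear in parallel from the tap: R_th = Ra‖Rb = (179 × 15.0)/194.0 = 13.8 kΩ.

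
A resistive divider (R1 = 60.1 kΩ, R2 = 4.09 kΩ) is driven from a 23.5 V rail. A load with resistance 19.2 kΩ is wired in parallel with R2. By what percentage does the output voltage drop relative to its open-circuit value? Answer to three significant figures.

The divider's output (Thévenin) resistance is R1‖R2 = 3.829 kΩ.
Fractional drop under load = R_th/(R_th + R_L) = 3.829 / (3.829 + 19.2) = 0.1663.
So the output falls by 16.6 %.

16.6 %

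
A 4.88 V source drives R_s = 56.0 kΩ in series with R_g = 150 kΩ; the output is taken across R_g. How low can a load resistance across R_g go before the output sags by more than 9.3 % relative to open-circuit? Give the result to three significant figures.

R_L(min) ≈ 398 kΩ

Output resistance R_th = R_s‖R_g = (56.0 × 150)/206.0 = 40.78 kΩ.
The fractional drop is R_th/(R_th + R_L); requiring this ≤ 0.0930 gives R_L ≥ R_th(1/0.0930 − 1) = 40.78 × 9.753 = 398 kΩ.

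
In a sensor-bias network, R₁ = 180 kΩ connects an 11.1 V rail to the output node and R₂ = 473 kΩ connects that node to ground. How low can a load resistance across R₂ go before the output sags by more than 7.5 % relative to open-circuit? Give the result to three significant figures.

Output resistance R_th = R₁‖R₂ = (180 × 473)/653.0 = 130.4 kΩ.
The fractional drop is R_th/(R_th + R_L); requiring this ≤ 0.0750 gives R_L ≥ R_th(1/0.0750 − 1) = 130.4 × 12.33 = 1.61 MΩ.

R_L(min) ≈ 1.61 MΩ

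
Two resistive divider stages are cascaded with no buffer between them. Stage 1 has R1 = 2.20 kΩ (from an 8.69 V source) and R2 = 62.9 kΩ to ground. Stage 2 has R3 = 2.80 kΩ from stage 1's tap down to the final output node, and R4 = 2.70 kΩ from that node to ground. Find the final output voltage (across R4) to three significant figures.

V_out ≈ 2.97 V

Stage 2 presents R3+R4 = 5.500 kΩ as a load on stage 1's tap.
Stage 1's lower leg becomes R2‖(R3+R4) = 5.058 kΩ, so V_mid = 8.69 × 5.058/7.258 = 6.056 V.
Stage 2 is itself unloaded: V_out = V_mid × R4/(R3+R4) = 6.056 × 2.70/5.500 = 2.97 V.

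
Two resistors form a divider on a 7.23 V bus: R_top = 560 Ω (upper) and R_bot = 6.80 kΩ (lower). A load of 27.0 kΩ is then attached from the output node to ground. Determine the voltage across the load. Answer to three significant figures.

The load sits in parallel with R_bot: R_bot‖R_L = (6800 × 27000) / (6800 + 27000) = 5432 Ω.
V_out = 7.23 × 5432 / (560 + 5432) = 7.23 × 5432/5992 = 6.55 V.

V_out ≈ 6.55 V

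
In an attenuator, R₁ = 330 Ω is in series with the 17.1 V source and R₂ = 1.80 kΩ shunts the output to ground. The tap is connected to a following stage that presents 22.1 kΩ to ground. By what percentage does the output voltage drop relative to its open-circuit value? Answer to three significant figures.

1.25 %

The divider's output (Thévenin) resistance is R₁‖R₂ = 278.9 Ω.
Fractional drop under load = R_th/(R_th + R_L) = 278.9 / (278.9 + 22100) = 0.01246.
So the output falls by 1.25 %.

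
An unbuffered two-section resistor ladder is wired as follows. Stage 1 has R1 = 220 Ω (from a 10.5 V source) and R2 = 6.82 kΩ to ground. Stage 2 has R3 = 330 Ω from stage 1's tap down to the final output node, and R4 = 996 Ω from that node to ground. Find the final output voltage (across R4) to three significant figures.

V_out ≈ 6.58 V

Stage 2 presents R3+R4 = 1326 Ω as a load on stage 1's tap.
Stage 1's lower leg becomes R2‖(R3+R4) = 1110 Ω, so V_mid = 10.5 × 1110/1330 = 8.763 V.
Stage 2 is itself unloaded: V_out = V_mid × R4/(R3+R4) = 8.763 × 996/1326 = 6.58 V.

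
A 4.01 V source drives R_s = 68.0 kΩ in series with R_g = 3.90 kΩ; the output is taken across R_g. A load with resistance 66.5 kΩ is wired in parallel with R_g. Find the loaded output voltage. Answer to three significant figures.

V_out ≈ 0.206 V

The load sits in parallel with R_g: R_g‖R_L = (3.90 × 66.5) / (3.90 + 66.5) = 3.684 kΩ.
V_out = 4.01 × 3.684 / (68.0 + 3.684) = 4.01 × 3.684/71.68 = 0.206 V.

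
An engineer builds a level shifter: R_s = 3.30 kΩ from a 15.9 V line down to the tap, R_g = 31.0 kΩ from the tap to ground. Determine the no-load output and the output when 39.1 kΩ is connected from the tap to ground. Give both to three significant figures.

Unloaded: 14.4 V; loaded: 13.4 V

Open-circuit: V = 15.9 × 31.0/(3.30 + 31.0) = 14.4 V.
With the load, R_g becomes R_g‖R_L = 17.29 kΩ, so V = 15.9 × 17.29/20.59 = 13.4 V.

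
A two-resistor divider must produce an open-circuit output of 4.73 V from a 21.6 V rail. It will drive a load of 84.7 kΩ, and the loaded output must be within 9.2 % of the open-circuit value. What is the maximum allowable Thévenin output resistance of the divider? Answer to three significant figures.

Loading drop = R_th/(R_th + R_L) ≤ 0.0920, so R_th ≤ R_L · ε/(1−ε) = 84.7 kΩ × 0.0920/0.9080 = 8.58 kΩ.

R_th ≤ 8.58 kΩ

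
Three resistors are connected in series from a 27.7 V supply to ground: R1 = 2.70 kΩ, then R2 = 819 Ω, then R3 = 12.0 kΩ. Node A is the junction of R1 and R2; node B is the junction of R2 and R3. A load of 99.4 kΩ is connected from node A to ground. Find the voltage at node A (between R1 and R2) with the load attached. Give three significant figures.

Below node A the series string R2+R3 = 12820 Ω sits in parallel with the 99400 Ω load: 11350 Ω.
V_A = 27.7 × 11350/(2700 + 11350) = 22.4 V.

V ≈ 22.4 V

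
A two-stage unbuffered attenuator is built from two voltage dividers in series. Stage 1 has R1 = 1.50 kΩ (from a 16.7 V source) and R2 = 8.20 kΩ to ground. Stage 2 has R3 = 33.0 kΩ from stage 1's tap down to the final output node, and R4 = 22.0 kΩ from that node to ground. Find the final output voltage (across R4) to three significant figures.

V_out ≈ 5.52 V

Stage 2 presents R3+R4 = 55.00 kΩ as a load on stage 1's tap.
Stage 1's lower leg becomes R2‖(R3+R4) = 7.136 kΩ, so V_mid = 16.7 × 7.136/8.636 = 13.80 V.
Stage 2 is itself unloaded: V_out = V_mid × R4/(R3+R4) = 13.80 × 22.0/55.00 = 5.52 V.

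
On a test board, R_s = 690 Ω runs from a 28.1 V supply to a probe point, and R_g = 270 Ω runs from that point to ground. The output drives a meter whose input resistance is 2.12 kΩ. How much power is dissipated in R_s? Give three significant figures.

P ≈ 631 mW

Total resistance from the source is R_s + (R_g‖R_L) = 929.5 Ω, so I = 28.1/929.5 Ω = 30.23 mA.
P = I²·R_s = (30.23 mA)² × 690 Ω = 631 mW.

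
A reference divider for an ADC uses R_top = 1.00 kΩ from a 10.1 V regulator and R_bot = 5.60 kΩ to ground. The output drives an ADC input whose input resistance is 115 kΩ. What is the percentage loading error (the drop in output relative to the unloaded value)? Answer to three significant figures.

0.732 %

The divider's output (Thévenin) resistance is R_top‖R_bot = 0.8485 kΩ.
Fractional drop under load = R_th/(R_th + R_L) = 0.8485 / (0.8485 + 115) = 0.007324.
So the output falls by 0.732 %.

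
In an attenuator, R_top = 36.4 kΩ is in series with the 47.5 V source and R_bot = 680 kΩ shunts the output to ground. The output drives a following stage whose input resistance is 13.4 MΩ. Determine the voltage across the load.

The load sits in parallel with R_bot: R_bot‖R_L = (680 × 13400) / (680 + 13400) = 647.2 kΩ.
V_out = 47.5 × 647.2 / (36.4 + 647.2) = 47.5 × 647.2/683.6 = 45.0 V.
(Unloaded it would have been 45.1 V.)

V_out ≈ 45.0 V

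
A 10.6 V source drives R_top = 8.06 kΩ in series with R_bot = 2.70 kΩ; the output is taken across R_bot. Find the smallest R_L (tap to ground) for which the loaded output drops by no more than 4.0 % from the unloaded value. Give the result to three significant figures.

R_L(min) ≈ 48.5 kΩ

Output resistance R_th = R_top‖R_bot = (8.06 × 2.70)/10.76 = 2.022 kΩ.
The fractional drop is R_th/(R_th + R_L); requiring this ≤ 0.0400 gives R_L ≥ R_th(1/0.0400 − 1) = 2.022 × 24.00 = 48.5 kΩ.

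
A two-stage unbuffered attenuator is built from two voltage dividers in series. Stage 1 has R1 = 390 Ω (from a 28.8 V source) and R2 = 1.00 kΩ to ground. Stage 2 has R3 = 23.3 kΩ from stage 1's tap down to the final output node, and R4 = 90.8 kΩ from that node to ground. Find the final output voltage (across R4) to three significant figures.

V_out ≈ 16.4 V

Stage 2 presents R3+R4 = 114100 Ω as a load on stage 1's tap.
Stage 1's lower leg becomes R2‖(R3+R4) = 991.3 Ω, so V_mid = 28.8 × 991.3/1381 = 20.67 V.
Stage 2 is itself unloaded: V_out = V_mid × R4/(R3+R4) = 20.67 × 90800/114100 = 16.4 V.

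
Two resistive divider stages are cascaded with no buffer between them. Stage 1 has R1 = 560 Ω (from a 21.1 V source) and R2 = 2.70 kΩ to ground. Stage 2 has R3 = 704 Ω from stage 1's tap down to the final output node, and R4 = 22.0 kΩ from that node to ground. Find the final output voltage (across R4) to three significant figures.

V_out ≈ 16.6 V

Stage 2 presents R3+R4 = 22700 Ω as a load on stage 1's tap.
Stage 1's lower leg becomes R2‖(R3+R4) = 2413 Ω, so V_mid = 21.1 × 2413/2973 = 17.13 V.
Stage 2 is itself unloaded: V_out = V_mid × R4/(R3+R4) = 17.13 × 22000/22700 = 16.6 V.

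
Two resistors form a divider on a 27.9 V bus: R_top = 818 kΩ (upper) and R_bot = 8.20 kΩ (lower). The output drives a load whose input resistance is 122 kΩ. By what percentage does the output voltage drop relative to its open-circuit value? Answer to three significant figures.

6.24 %

The divider's output (Thévenin) resistance is R_top‖R_bot = 8.119 kΩ.
Fractional drop under load = R_th/(R_th + R_L) = 8.119 / (8.119 + 122) = 0.06239.
So the output falls by 6.24 %.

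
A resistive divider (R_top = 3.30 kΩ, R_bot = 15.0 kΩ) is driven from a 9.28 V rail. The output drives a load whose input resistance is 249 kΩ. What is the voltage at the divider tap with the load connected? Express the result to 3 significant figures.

The load sits in parallel with R_bot: R_bot‖R_L = (15.0 × 249) / (15.0 + 249) = 14.15 kΩ.
V_out = 9.28 × 14.15 / (3.30 + 14.15) = 9.28 × 14.15/17.45 = 7.52 V.
(Unloaded it would have been 7.61 V.)

V_out ≈ 7.52 V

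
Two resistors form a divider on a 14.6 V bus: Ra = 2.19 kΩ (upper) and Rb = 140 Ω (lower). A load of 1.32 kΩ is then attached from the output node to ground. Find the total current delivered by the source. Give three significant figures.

Rb‖R_L = 126.6 Ω, so the source sees Ra + Rb‖R_L = 2317 Ω.
I = 14.6 V / 2317 Ω = 6.30 mA.

I ≈ 6.30 mA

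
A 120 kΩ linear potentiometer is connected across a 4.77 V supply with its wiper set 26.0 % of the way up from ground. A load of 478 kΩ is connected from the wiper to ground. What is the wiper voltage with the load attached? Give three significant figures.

V ≈ 1.18 V

The wiper splits the pot into (1−α)R = 88.80 kΩ above and αR = 31.20 kΩ below.
Lower section ‖ load = 29.29 kΩ.
V_wiper = 4.77 × 29.29/(88.80 + 29.29) = 1.18 V.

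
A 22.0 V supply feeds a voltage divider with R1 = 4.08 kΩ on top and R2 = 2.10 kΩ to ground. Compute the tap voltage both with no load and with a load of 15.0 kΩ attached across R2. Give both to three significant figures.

Unloaded: 7.48 V; loaded: 6.84 V

Open-circuit: V = 22.0 × 2.10/(4.08 + 2.10) = 7.48 V.
With the load, R2 becomes R2‖R_L = 1.842 kΩ, so V = 22.0 × 1.842/5.922 = 6.84 V.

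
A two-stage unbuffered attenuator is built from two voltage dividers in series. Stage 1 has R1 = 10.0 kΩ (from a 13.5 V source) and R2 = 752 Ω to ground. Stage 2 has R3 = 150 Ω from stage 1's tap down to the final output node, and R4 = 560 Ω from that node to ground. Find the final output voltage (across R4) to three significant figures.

Stage 2 presents R3+R4 = 710.0 Ω as a load on stage 1's tap.
Stage 1's lower leg becomes R2‖(R3+R4) = 365.2 Ω, so V_mid = 13.5 × 365.2/10370 = 0.4756 V.
Stage 2 is itself unloaded: V_out = V_mid × R4/(R3+R4) = 0.4756 × 560/710.0 = 0.375 V.

V_out ≈ 0.375 V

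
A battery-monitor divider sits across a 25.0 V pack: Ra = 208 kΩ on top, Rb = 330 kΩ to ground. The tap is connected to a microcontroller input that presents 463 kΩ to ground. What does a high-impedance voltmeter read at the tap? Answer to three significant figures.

V_out ≈ 12.0 V

The load sits in parallel with Rb: Rb‖R_L = (330 × 463) / (330 + 463) = 192.7 kΩ.
V_out = 25.0 × 192.7 / (208 + 192.7) = 25.0 × 192.7/400.7 = 12.0 V.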